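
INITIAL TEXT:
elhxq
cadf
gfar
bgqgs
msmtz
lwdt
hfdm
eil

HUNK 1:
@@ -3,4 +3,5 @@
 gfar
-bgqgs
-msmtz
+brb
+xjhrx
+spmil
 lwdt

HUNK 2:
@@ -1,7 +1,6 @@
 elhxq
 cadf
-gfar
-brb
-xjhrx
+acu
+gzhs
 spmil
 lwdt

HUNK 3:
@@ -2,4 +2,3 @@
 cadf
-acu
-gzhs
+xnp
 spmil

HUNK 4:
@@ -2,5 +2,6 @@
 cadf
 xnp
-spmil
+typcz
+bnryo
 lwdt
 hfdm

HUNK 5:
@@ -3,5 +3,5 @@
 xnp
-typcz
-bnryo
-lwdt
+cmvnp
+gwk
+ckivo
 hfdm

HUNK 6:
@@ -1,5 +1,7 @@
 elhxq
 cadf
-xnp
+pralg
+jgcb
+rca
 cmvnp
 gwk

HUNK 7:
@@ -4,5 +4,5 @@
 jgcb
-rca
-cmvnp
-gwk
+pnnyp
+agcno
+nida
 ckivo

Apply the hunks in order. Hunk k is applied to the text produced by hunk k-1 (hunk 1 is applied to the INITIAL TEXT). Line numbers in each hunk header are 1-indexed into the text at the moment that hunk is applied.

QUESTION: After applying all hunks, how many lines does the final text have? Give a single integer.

Answer: 10

Derivation:
Hunk 1: at line 3 remove [bgqgs,msmtz] add [brb,xjhrx,spmil] -> 9 lines: elhxq cadf gfar brb xjhrx spmil lwdt hfdm eil
Hunk 2: at line 1 remove [gfar,brb,xjhrx] add [acu,gzhs] -> 8 lines: elhxq cadf acu gzhs spmil lwdt hfdm eil
Hunk 3: at line 2 remove [acu,gzhs] add [xnp] -> 7 lines: elhxq cadf xnp spmil lwdt hfdm eil
Hunk 4: at line 2 remove [spmil] add [typcz,bnryo] -> 8 lines: elhxq cadf xnp typcz bnryo lwdt hfdm eil
Hunk 5: at line 3 remove [typcz,bnryo,lwdt] add [cmvnp,gwk,ckivo] -> 8 lines: elhxq cadf xnp cmvnp gwk ckivo hfdm eil
Hunk 6: at line 1 remove [xnp] add [pralg,jgcb,rca] -> 10 lines: elhxq cadf pralg jgcb rca cmvnp gwk ckivo hfdm eil
Hunk 7: at line 4 remove [rca,cmvnp,gwk] add [pnnyp,agcno,nida] -> 10 lines: elhxq cadf pralg jgcb pnnyp agcno nida ckivo hfdm eil
Final line count: 10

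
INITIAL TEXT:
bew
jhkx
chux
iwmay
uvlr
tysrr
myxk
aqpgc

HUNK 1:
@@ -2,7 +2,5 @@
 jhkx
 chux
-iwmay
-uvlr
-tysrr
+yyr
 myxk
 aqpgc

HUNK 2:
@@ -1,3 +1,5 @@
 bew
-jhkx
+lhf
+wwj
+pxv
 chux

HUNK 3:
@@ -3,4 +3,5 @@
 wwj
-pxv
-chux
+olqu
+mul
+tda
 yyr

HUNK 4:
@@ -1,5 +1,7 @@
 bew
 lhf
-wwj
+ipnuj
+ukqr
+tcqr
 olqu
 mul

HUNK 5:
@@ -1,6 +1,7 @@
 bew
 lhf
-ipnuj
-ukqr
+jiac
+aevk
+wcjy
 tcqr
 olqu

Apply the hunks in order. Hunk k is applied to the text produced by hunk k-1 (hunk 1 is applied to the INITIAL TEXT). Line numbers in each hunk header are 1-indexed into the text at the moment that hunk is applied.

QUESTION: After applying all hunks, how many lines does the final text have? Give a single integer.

Answer: 12

Derivation:
Hunk 1: at line 2 remove [iwmay,uvlr,tysrr] add [yyr] -> 6 lines: bew jhkx chux yyr myxk aqpgc
Hunk 2: at line 1 remove [jhkx] add [lhf,wwj,pxv] -> 8 lines: bew lhf wwj pxv chux yyr myxk aqpgc
Hunk 3: at line 3 remove [pxv,chux] add [olqu,mul,tda] -> 9 lines: bew lhf wwj olqu mul tda yyr myxk aqpgc
Hunk 4: at line 1 remove [wwj] add [ipnuj,ukqr,tcqr] -> 11 lines: bew lhf ipnuj ukqr tcqr olqu mul tda yyr myxk aqpgc
Hunk 5: at line 1 remove [ipnuj,ukqr] add [jiac,aevk,wcjy] -> 12 lines: bew lhf jiac aevk wcjy tcqr olqu mul tda yyr myxk aqpgc
Final line count: 12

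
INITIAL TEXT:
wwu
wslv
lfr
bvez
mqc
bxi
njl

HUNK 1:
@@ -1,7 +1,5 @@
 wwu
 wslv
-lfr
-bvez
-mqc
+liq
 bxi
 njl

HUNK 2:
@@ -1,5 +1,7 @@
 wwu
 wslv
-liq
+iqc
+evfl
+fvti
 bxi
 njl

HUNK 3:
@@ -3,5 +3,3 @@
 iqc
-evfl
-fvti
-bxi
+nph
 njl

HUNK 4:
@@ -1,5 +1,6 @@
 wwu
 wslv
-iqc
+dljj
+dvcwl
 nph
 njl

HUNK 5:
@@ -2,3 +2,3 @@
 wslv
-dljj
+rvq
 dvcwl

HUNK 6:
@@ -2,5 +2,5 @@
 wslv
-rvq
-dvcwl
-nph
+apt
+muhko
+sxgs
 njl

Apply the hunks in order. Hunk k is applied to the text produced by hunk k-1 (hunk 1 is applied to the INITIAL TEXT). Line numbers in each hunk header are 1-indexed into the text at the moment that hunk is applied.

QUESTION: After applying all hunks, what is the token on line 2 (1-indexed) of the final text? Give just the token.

Answer: wslv

Derivation:
Hunk 1: at line 1 remove [lfr,bvez,mqc] add [liq] -> 5 lines: wwu wslv liq bxi njl
Hunk 2: at line 1 remove [liq] add [iqc,evfl,fvti] -> 7 lines: wwu wslv iqc evfl fvti bxi njl
Hunk 3: at line 3 remove [evfl,fvti,bxi] add [nph] -> 5 lines: wwu wslv iqc nph njl
Hunk 4: at line 1 remove [iqc] add [dljj,dvcwl] -> 6 lines: wwu wslv dljj dvcwl nph njl
Hunk 5: at line 2 remove [dljj] add [rvq] -> 6 lines: wwu wslv rvq dvcwl nph njl
Hunk 6: at line 2 remove [rvq,dvcwl,nph] add [apt,muhko,sxgs] -> 6 lines: wwu wslv apt muhko sxgs njl
Final line 2: wslv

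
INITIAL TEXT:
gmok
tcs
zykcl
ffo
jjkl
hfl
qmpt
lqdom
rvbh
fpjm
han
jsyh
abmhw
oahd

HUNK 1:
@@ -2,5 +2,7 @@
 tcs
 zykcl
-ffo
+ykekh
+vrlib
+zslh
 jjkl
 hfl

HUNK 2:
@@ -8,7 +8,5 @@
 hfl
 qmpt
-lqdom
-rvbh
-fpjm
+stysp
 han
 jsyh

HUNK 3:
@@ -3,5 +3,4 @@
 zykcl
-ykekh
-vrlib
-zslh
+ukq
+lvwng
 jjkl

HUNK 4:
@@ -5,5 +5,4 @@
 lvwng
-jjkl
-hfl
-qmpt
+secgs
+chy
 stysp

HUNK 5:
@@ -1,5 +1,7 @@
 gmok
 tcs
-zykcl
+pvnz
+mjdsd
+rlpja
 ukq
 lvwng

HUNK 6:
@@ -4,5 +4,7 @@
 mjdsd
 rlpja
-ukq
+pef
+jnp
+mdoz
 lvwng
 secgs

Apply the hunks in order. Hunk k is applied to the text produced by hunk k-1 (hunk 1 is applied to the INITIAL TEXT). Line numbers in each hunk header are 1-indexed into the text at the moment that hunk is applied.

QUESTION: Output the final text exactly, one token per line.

Hunk 1: at line 2 remove [ffo] add [ykekh,vrlib,zslh] -> 16 lines: gmok tcs zykcl ykekh vrlib zslh jjkl hfl qmpt lqdom rvbh fpjm han jsyh abmhw oahd
Hunk 2: at line 8 remove [lqdom,rvbh,fpjm] add [stysp] -> 14 lines: gmok tcs zykcl ykekh vrlib zslh jjkl hfl qmpt stysp han jsyh abmhw oahd
Hunk 3: at line 3 remove [ykekh,vrlib,zslh] add [ukq,lvwng] -> 13 lines: gmok tcs zykcl ukq lvwng jjkl hfl qmpt stysp han jsyh abmhw oahd
Hunk 4: at line 5 remove [jjkl,hfl,qmpt] add [secgs,chy] -> 12 lines: gmok tcs zykcl ukq lvwng secgs chy stysp han jsyh abmhw oahd
Hunk 5: at line 1 remove [zykcl] add [pvnz,mjdsd,rlpja] -> 14 lines: gmok tcs pvnz mjdsd rlpja ukq lvwng secgs chy stysp han jsyh abmhw oahd
Hunk 6: at line 4 remove [ukq] add [pef,jnp,mdoz] -> 16 lines: gmok tcs pvnz mjdsd rlpja pef jnp mdoz lvwng secgs chy stysp han jsyh abmhw oahd

Answer: gmok
tcs
pvnz
mjdsd
rlpja
pef
jnp
mdoz
lvwng
secgs
chy
stysp
han
jsyh
abmhw
oahd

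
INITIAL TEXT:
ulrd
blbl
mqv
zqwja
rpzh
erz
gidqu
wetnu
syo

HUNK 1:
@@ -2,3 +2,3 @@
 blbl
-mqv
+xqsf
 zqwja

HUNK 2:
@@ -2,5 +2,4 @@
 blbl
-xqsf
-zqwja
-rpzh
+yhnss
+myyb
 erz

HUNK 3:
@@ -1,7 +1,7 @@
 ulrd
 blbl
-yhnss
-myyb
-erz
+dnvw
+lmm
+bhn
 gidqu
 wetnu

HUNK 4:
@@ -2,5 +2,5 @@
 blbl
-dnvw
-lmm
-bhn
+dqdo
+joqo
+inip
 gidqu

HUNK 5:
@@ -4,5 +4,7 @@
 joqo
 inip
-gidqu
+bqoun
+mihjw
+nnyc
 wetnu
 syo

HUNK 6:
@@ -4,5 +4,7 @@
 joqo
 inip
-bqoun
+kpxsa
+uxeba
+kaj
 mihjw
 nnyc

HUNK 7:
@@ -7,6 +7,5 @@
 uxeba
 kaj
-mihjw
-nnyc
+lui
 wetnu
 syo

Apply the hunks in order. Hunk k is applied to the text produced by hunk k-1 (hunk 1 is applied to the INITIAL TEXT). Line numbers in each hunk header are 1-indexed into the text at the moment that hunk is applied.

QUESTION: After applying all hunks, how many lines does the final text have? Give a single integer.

Answer: 11

Derivation:
Hunk 1: at line 2 remove [mqv] add [xqsf] -> 9 lines: ulrd blbl xqsf zqwja rpzh erz gidqu wetnu syo
Hunk 2: at line 2 remove [xqsf,zqwja,rpzh] add [yhnss,myyb] -> 8 lines: ulrd blbl yhnss myyb erz gidqu wetnu syo
Hunk 3: at line 1 remove [yhnss,myyb,erz] add [dnvw,lmm,bhn] -> 8 lines: ulrd blbl dnvw lmm bhn gidqu wetnu syo
Hunk 4: at line 2 remove [dnvw,lmm,bhn] add [dqdo,joqo,inip] -> 8 lines: ulrd blbl dqdo joqo inip gidqu wetnu syo
Hunk 5: at line 4 remove [gidqu] add [bqoun,mihjw,nnyc] -> 10 lines: ulrd blbl dqdo joqo inip bqoun mihjw nnyc wetnu syo
Hunk 6: at line 4 remove [bqoun] add [kpxsa,uxeba,kaj] -> 12 lines: ulrd blbl dqdo joqo inip kpxsa uxeba kaj mihjw nnyc wetnu syo
Hunk 7: at line 7 remove [mihjw,nnyc] add [lui] -> 11 lines: ulrd blbl dqdo joqo inip kpxsa uxeba kaj lui wetnu syo
Final line count: 11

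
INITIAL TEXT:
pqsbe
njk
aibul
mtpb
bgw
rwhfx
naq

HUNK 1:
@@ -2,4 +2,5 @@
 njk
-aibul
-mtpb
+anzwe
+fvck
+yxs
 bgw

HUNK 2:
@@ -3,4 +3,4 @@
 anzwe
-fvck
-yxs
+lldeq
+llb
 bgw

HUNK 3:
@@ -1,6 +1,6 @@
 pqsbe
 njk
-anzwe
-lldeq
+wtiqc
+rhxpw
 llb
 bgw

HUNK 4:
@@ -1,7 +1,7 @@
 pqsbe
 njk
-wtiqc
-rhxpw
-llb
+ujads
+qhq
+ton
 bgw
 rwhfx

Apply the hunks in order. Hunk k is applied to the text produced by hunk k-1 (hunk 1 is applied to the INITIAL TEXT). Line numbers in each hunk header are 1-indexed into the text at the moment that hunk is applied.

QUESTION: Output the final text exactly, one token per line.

Hunk 1: at line 2 remove [aibul,mtpb] add [anzwe,fvck,yxs] -> 8 lines: pqsbe njk anzwe fvck yxs bgw rwhfx naq
Hunk 2: at line 3 remove [fvck,yxs] add [lldeq,llb] -> 8 lines: pqsbe njk anzwe lldeq llb bgw rwhfx naq
Hunk 3: at line 1 remove [anzwe,lldeq] add [wtiqc,rhxpw] -> 8 lines: pqsbe njk wtiqc rhxpw llb bgw rwhfx naq
Hunk 4: at line 1 remove [wtiqc,rhxpw,llb] add [ujads,qhq,ton] -> 8 lines: pqsbe njk ujads qhq ton bgw rwhfx naq

Answer: pqsbe
njk
ujads
qhq
ton
bgw
rwhfx
naq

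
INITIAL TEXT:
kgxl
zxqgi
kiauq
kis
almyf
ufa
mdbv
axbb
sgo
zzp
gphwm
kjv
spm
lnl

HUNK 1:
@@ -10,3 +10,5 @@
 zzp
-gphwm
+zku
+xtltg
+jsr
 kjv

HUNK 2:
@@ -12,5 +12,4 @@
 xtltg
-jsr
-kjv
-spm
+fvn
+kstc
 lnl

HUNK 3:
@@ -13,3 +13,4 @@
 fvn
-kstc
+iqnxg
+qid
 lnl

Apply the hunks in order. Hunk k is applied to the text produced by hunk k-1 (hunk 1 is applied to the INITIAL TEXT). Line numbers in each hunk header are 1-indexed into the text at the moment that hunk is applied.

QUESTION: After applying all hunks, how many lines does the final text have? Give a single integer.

Hunk 1: at line 10 remove [gphwm] add [zku,xtltg,jsr] -> 16 lines: kgxl zxqgi kiauq kis almyf ufa mdbv axbb sgo zzp zku xtltg jsr kjv spm lnl
Hunk 2: at line 12 remove [jsr,kjv,spm] add [fvn,kstc] -> 15 lines: kgxl zxqgi kiauq kis almyf ufa mdbv axbb sgo zzp zku xtltg fvn kstc lnl
Hunk 3: at line 13 remove [kstc] add [iqnxg,qid] -> 16 lines: kgxl zxqgi kiauq kis almyf ufa mdbv axbb sgo zzp zku xtltg fvn iqnxg qid lnl
Final line count: 16

Answer: 16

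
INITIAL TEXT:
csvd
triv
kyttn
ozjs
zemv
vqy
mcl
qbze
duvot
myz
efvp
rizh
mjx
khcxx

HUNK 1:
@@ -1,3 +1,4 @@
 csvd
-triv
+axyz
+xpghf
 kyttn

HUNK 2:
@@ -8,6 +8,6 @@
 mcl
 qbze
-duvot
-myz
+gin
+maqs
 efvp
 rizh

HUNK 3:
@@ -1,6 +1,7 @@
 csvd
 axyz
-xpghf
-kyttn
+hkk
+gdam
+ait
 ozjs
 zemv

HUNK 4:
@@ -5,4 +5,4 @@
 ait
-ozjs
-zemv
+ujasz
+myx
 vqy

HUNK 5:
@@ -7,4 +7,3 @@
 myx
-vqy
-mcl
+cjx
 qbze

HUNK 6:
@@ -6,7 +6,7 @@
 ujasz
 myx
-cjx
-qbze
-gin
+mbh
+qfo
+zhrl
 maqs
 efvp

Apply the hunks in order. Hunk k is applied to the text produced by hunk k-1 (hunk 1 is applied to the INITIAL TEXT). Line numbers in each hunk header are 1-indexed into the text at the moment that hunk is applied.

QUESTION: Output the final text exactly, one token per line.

Answer: csvd
axyz
hkk
gdam
ait
ujasz
myx
mbh
qfo
zhrl
maqs
efvp
rizh
mjx
khcxx

Derivation:
Hunk 1: at line 1 remove [triv] add [axyz,xpghf] -> 15 lines: csvd axyz xpghf kyttn ozjs zemv vqy mcl qbze duvot myz efvp rizh mjx khcxx
Hunk 2: at line 8 remove [duvot,myz] add [gin,maqs] -> 15 lines: csvd axyz xpghf kyttn ozjs zemv vqy mcl qbze gin maqs efvp rizh mjx khcxx
Hunk 3: at line 1 remove [xpghf,kyttn] add [hkk,gdam,ait] -> 16 lines: csvd axyz hkk gdam ait ozjs zemv vqy mcl qbze gin maqs efvp rizh mjx khcxx
Hunk 4: at line 5 remove [ozjs,zemv] add [ujasz,myx] -> 16 lines: csvd axyz hkk gdam ait ujasz myx vqy mcl qbze gin maqs efvp rizh mjx khcxx
Hunk 5: at line 7 remove [vqy,mcl] add [cjx] -> 15 lines: csvd axyz hkk gdam ait ujasz myx cjx qbze gin maqs efvp rizh mjx khcxx
Hunk 6: at line 6 remove [cjx,qbze,gin] add [mbh,qfo,zhrl] -> 15 lines: csvd axyz hkk gdam ait ujasz myx mbh qfo zhrl maqs efvp rizh mjx khcxx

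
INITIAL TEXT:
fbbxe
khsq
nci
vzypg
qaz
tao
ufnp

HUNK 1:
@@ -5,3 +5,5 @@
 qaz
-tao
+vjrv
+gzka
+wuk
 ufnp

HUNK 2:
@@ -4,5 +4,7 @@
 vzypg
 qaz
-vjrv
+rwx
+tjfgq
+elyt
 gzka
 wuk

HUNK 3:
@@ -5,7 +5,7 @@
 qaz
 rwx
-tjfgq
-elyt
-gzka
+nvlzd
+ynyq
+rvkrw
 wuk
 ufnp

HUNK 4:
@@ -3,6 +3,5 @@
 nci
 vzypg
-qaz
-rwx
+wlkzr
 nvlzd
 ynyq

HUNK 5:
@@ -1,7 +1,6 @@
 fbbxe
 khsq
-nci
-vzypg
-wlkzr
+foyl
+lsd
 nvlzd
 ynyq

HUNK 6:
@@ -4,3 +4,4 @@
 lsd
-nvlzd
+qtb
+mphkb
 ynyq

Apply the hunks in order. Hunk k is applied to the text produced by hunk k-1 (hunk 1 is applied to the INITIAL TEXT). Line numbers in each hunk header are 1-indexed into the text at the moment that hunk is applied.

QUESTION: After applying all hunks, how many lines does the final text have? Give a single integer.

Answer: 10

Derivation:
Hunk 1: at line 5 remove [tao] add [vjrv,gzka,wuk] -> 9 lines: fbbxe khsq nci vzypg qaz vjrv gzka wuk ufnp
Hunk 2: at line 4 remove [vjrv] add [rwx,tjfgq,elyt] -> 11 lines: fbbxe khsq nci vzypg qaz rwx tjfgq elyt gzka wuk ufnp
Hunk 3: at line 5 remove [tjfgq,elyt,gzka] add [nvlzd,ynyq,rvkrw] -> 11 lines: fbbxe khsq nci vzypg qaz rwx nvlzd ynyq rvkrw wuk ufnp
Hunk 4: at line 3 remove [qaz,rwx] add [wlkzr] -> 10 lines: fbbxe khsq nci vzypg wlkzr nvlzd ynyq rvkrw wuk ufnp
Hunk 5: at line 1 remove [nci,vzypg,wlkzr] add [foyl,lsd] -> 9 lines: fbbxe khsq foyl lsd nvlzd ynyq rvkrw wuk ufnp
Hunk 6: at line 4 remove [nvlzd] add [qtb,mphkb] -> 10 lines: fbbxe khsq foyl lsd qtb mphkb ynyq rvkrw wuk ufnp
Final line count: 10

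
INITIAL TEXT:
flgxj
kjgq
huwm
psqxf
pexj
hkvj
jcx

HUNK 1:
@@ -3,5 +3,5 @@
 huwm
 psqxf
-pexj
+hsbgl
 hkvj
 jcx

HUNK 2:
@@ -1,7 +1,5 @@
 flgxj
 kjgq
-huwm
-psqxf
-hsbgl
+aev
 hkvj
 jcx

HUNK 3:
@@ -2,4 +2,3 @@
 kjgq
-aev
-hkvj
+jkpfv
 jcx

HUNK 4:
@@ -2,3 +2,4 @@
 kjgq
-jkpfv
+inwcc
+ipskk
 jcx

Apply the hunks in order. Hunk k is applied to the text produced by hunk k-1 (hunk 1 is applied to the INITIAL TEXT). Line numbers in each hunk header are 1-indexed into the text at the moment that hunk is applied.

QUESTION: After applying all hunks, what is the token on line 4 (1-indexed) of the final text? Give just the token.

Answer: ipskk

Derivation:
Hunk 1: at line 3 remove [pexj] add [hsbgl] -> 7 lines: flgxj kjgq huwm psqxf hsbgl hkvj jcx
Hunk 2: at line 1 remove [huwm,psqxf,hsbgl] add [aev] -> 5 lines: flgxj kjgq aev hkvj jcx
Hunk 3: at line 2 remove [aev,hkvj] add [jkpfv] -> 4 lines: flgxj kjgq jkpfv jcx
Hunk 4: at line 2 remove [jkpfv] add [inwcc,ipskk] -> 5 lines: flgxj kjgq inwcc ipskk jcx
Final line 4: ipskk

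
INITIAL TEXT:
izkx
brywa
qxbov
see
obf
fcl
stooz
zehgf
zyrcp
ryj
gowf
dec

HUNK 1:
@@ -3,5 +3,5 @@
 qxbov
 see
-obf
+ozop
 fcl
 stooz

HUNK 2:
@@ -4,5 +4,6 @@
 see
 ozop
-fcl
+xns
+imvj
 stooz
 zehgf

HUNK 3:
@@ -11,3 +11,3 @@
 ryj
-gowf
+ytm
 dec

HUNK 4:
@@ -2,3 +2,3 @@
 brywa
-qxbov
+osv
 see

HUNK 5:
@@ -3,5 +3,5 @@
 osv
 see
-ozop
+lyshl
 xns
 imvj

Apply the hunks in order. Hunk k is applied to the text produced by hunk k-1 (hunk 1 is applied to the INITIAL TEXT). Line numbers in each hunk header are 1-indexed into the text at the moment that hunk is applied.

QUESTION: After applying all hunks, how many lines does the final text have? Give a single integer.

Hunk 1: at line 3 remove [obf] add [ozop] -> 12 lines: izkx brywa qxbov see ozop fcl stooz zehgf zyrcp ryj gowf dec
Hunk 2: at line 4 remove [fcl] add [xns,imvj] -> 13 lines: izkx brywa qxbov see ozop xns imvj stooz zehgf zyrcp ryj gowf dec
Hunk 3: at line 11 remove [gowf] add [ytm] -> 13 lines: izkx brywa qxbov see ozop xns imvj stooz zehgf zyrcp ryj ytm dec
Hunk 4: at line 2 remove [qxbov] add [osv] -> 13 lines: izkx brywa osv see ozop xns imvj stooz zehgf zyrcp ryj ytm dec
Hunk 5: at line 3 remove [ozop] add [lyshl] -> 13 lines: izkx brywa osv see lyshl xns imvj stooz zehgf zyrcp ryj ytm dec
Final line count: 13

Answer: 13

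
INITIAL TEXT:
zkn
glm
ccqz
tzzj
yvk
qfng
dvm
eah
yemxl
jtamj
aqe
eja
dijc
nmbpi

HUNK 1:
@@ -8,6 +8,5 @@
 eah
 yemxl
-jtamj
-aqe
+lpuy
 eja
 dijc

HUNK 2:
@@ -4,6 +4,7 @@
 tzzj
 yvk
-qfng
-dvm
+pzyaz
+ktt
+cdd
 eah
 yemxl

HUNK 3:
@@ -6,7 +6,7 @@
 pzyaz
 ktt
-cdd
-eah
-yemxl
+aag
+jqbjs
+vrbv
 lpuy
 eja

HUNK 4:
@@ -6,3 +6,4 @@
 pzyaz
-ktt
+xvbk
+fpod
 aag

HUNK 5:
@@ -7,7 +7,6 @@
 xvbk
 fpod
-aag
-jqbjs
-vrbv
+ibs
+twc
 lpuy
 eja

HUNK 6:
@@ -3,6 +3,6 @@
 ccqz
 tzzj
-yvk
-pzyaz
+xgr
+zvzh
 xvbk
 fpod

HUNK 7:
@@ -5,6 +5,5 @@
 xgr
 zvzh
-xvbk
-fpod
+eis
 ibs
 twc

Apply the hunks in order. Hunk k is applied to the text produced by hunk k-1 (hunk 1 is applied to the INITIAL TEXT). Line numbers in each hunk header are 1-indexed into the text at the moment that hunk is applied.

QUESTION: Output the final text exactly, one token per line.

Hunk 1: at line 8 remove [jtamj,aqe] add [lpuy] -> 13 lines: zkn glm ccqz tzzj yvk qfng dvm eah yemxl lpuy eja dijc nmbpi
Hunk 2: at line 4 remove [qfng,dvm] add [pzyaz,ktt,cdd] -> 14 lines: zkn glm ccqz tzzj yvk pzyaz ktt cdd eah yemxl lpuy eja dijc nmbpi
Hunk 3: at line 6 remove [cdd,eah,yemxl] add [aag,jqbjs,vrbv] -> 14 lines: zkn glm ccqz tzzj yvk pzyaz ktt aag jqbjs vrbv lpuy eja dijc nmbpi
Hunk 4: at line 6 remove [ktt] add [xvbk,fpod] -> 15 lines: zkn glm ccqz tzzj yvk pzyaz xvbk fpod aag jqbjs vrbv lpuy eja dijc nmbpi
Hunk 5: at line 7 remove [aag,jqbjs,vrbv] add [ibs,twc] -> 14 lines: zkn glm ccqz tzzj yvk pzyaz xvbk fpod ibs twc lpuy eja dijc nmbpi
Hunk 6: at line 3 remove [yvk,pzyaz] add [xgr,zvzh] -> 14 lines: zkn glm ccqz tzzj xgr zvzh xvbk fpod ibs twc lpuy eja dijc nmbpi
Hunk 7: at line 5 remove [xvbk,fpod] add [eis] -> 13 lines: zkn glm ccqz tzzj xgr zvzh eis ibs twc lpuy eja dijc nmbpi

Answer: zkn
glm
ccqz
tzzj
xgr
zvzh
eis
ibs
twc
lpuy
eja
dijc
nmbpi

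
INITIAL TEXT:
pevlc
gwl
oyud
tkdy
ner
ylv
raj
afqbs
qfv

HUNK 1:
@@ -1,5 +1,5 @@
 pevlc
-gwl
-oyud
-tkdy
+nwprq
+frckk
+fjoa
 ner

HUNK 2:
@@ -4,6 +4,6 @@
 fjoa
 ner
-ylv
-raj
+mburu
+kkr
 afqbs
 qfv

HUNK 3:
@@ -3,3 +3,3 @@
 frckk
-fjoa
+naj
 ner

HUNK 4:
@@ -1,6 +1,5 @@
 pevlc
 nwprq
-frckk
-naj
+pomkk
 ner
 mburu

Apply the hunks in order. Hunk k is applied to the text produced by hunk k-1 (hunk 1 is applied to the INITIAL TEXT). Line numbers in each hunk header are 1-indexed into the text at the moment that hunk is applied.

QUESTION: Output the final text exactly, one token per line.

Hunk 1: at line 1 remove [gwl,oyud,tkdy] add [nwprq,frckk,fjoa] -> 9 lines: pevlc nwprq frckk fjoa ner ylv raj afqbs qfv
Hunk 2: at line 4 remove [ylv,raj] add [mburu,kkr] -> 9 lines: pevlc nwprq frckk fjoa ner mburu kkr afqbs qfv
Hunk 3: at line 3 remove [fjoa] add [naj] -> 9 lines: pevlc nwprq frckk naj ner mburu kkr afqbs qfv
Hunk 4: at line 1 remove [frckk,naj] add [pomkk] -> 8 lines: pevlc nwprq pomkk ner mburu kkr afqbs qfv

Answer: pevlc
nwprq
pomkk
ner
mburu
kkr
afqbs
qfv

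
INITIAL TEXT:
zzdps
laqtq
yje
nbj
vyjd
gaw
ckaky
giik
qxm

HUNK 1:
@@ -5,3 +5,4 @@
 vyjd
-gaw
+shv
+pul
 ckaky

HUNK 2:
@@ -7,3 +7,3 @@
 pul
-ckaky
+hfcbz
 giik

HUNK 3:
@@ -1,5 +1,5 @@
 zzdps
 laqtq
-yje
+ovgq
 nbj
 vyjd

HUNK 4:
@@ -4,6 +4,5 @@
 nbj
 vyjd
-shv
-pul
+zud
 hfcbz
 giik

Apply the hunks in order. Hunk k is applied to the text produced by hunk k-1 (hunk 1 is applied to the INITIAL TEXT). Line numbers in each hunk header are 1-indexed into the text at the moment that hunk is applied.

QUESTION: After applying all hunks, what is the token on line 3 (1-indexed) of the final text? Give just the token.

Hunk 1: at line 5 remove [gaw] add [shv,pul] -> 10 lines: zzdps laqtq yje nbj vyjd shv pul ckaky giik qxm
Hunk 2: at line 7 remove [ckaky] add [hfcbz] -> 10 lines: zzdps laqtq yje nbj vyjd shv pul hfcbz giik qxm
Hunk 3: at line 1 remove [yje] add [ovgq] -> 10 lines: zzdps laqtq ovgq nbj vyjd shv pul hfcbz giik qxm
Hunk 4: at line 4 remove [shv,pul] add [zud] -> 9 lines: zzdps laqtq ovgq nbj vyjd zud hfcbz giik qxm
Final line 3: ovgq

Answer: ovgq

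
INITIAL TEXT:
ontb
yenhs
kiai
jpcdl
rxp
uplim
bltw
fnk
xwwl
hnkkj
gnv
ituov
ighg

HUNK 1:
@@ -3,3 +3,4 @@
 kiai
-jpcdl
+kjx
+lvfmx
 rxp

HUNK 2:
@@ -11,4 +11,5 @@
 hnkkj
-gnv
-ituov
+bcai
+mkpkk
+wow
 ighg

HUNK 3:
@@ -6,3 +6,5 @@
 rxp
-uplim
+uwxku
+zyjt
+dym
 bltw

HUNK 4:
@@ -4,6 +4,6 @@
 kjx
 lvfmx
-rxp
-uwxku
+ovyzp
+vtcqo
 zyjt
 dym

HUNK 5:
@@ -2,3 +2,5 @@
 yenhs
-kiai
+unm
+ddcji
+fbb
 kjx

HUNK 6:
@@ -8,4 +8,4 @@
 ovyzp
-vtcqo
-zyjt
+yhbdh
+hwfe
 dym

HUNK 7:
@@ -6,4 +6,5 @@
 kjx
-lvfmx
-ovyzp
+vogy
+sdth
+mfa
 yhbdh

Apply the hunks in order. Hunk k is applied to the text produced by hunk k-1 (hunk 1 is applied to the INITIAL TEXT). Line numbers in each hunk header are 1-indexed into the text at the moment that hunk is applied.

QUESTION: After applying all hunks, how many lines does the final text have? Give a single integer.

Answer: 20

Derivation:
Hunk 1: at line 3 remove [jpcdl] add [kjx,lvfmx] -> 14 lines: ontb yenhs kiai kjx lvfmx rxp uplim bltw fnk xwwl hnkkj gnv ituov ighg
Hunk 2: at line 11 remove [gnv,ituov] add [bcai,mkpkk,wow] -> 15 lines: ontb yenhs kiai kjx lvfmx rxp uplim bltw fnk xwwl hnkkj bcai mkpkk wow ighg
Hunk 3: at line 6 remove [uplim] add [uwxku,zyjt,dym] -> 17 lines: ontb yenhs kiai kjx lvfmx rxp uwxku zyjt dym bltw fnk xwwl hnkkj bcai mkpkk wow ighg
Hunk 4: at line 4 remove [rxp,uwxku] add [ovyzp,vtcqo] -> 17 lines: ontb yenhs kiai kjx lvfmx ovyzp vtcqo zyjt dym bltw fnk xwwl hnkkj bcai mkpkk wow ighg
Hunk 5: at line 2 remove [kiai] add [unm,ddcji,fbb] -> 19 lines: ontb yenhs unm ddcji fbb kjx lvfmx ovyzp vtcqo zyjt dym bltw fnk xwwl hnkkj bcai mkpkk wow ighg
Hunk 6: at line 8 remove [vtcqo,zyjt] add [yhbdh,hwfe] -> 19 lines: ontb yenhs unm ddcji fbb kjx lvfmx ovyzp yhbdh hwfe dym bltw fnk xwwl hnkkj bcai mkpkk wow ighg
Hunk 7: at line 6 remove [lvfmx,ovyzp] add [vogy,sdth,mfa] -> 20 lines: ontb yenhs unm ddcji fbb kjx vogy sdth mfa yhbdh hwfe dym bltw fnk xwwl hnkkj bcai mkpkk wow ighg
Final line count: 20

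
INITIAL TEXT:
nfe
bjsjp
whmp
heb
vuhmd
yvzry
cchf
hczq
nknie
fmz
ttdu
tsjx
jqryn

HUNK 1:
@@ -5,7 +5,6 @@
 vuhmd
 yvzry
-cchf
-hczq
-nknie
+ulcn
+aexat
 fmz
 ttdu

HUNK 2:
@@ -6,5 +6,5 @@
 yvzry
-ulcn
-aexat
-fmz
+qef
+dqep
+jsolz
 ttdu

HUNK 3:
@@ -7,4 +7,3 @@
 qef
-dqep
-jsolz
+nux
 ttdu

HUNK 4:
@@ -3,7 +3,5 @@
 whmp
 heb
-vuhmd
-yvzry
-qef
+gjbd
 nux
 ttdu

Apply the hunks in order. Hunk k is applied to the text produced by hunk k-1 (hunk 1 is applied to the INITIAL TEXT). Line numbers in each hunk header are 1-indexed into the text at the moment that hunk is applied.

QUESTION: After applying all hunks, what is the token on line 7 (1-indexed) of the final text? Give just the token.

Answer: ttdu

Derivation:
Hunk 1: at line 5 remove [cchf,hczq,nknie] add [ulcn,aexat] -> 12 lines: nfe bjsjp whmp heb vuhmd yvzry ulcn aexat fmz ttdu tsjx jqryn
Hunk 2: at line 6 remove [ulcn,aexat,fmz] add [qef,dqep,jsolz] -> 12 lines: nfe bjsjp whmp heb vuhmd yvzry qef dqep jsolz ttdu tsjx jqryn
Hunk 3: at line 7 remove [dqep,jsolz] add [nux] -> 11 lines: nfe bjsjp whmp heb vuhmd yvzry qef nux ttdu tsjx jqryn
Hunk 4: at line 3 remove [vuhmd,yvzry,qef] add [gjbd] -> 9 lines: nfe bjsjp whmp heb gjbd nux ttdu tsjx jqryn
Final line 7: ttdu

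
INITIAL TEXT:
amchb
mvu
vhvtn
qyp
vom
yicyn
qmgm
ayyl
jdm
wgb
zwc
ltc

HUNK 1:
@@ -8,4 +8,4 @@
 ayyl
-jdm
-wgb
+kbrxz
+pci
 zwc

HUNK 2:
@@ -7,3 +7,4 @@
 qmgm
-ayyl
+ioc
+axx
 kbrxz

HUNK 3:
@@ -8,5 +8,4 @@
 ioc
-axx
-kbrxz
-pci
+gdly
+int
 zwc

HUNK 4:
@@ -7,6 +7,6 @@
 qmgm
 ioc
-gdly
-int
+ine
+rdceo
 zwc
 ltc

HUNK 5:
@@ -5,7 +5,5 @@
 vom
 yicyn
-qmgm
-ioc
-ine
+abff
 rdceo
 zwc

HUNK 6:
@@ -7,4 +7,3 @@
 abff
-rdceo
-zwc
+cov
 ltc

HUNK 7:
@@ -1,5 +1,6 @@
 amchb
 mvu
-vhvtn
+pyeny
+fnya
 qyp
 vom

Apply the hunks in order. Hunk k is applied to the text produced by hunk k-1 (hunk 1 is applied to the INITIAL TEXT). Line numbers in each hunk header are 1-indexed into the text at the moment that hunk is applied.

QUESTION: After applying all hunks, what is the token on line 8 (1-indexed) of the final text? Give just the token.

Hunk 1: at line 8 remove [jdm,wgb] add [kbrxz,pci] -> 12 lines: amchb mvu vhvtn qyp vom yicyn qmgm ayyl kbrxz pci zwc ltc
Hunk 2: at line 7 remove [ayyl] add [ioc,axx] -> 13 lines: amchb mvu vhvtn qyp vom yicyn qmgm ioc axx kbrxz pci zwc ltc
Hunk 3: at line 8 remove [axx,kbrxz,pci] add [gdly,int] -> 12 lines: amchb mvu vhvtn qyp vom yicyn qmgm ioc gdly int zwc ltc
Hunk 4: at line 7 remove [gdly,int] add [ine,rdceo] -> 12 lines: amchb mvu vhvtn qyp vom yicyn qmgm ioc ine rdceo zwc ltc
Hunk 5: at line 5 remove [qmgm,ioc,ine] add [abff] -> 10 lines: amchb mvu vhvtn qyp vom yicyn abff rdceo zwc ltc
Hunk 6: at line 7 remove [rdceo,zwc] add [cov] -> 9 lines: amchb mvu vhvtn qyp vom yicyn abff cov ltc
Hunk 7: at line 1 remove [vhvtn] add [pyeny,fnya] -> 10 lines: amchb mvu pyeny fnya qyp vom yicyn abff cov ltc
Final line 8: abff

Answer: abff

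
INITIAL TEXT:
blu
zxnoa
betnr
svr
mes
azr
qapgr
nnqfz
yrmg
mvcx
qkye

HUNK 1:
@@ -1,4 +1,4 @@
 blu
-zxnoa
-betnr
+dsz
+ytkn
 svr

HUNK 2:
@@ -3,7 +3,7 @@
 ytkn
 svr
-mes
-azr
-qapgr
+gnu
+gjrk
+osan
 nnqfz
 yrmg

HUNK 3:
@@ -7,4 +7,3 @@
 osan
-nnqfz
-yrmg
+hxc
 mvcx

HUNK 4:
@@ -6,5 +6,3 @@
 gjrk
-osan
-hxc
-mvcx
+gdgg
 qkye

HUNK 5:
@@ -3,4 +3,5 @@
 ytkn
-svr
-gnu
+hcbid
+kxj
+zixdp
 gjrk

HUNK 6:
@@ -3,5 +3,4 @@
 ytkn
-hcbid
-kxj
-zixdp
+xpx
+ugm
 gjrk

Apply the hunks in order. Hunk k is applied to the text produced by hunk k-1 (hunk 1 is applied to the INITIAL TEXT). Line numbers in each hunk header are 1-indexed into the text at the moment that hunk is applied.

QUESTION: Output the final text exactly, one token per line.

Hunk 1: at line 1 remove [zxnoa,betnr] add [dsz,ytkn] -> 11 lines: blu dsz ytkn svr mes azr qapgr nnqfz yrmg mvcx qkye
Hunk 2: at line 3 remove [mes,azr,qapgr] add [gnu,gjrk,osan] -> 11 lines: blu dsz ytkn svr gnu gjrk osan nnqfz yrmg mvcx qkye
Hunk 3: at line 7 remove [nnqfz,yrmg] add [hxc] -> 10 lines: blu dsz ytkn svr gnu gjrk osan hxc mvcx qkye
Hunk 4: at line 6 remove [osan,hxc,mvcx] add [gdgg] -> 8 lines: blu dsz ytkn svr gnu gjrk gdgg qkye
Hunk 5: at line 3 remove [svr,gnu] add [hcbid,kxj,zixdp] -> 9 lines: blu dsz ytkn hcbid kxj zixdp gjrk gdgg qkye
Hunk 6: at line 3 remove [hcbid,kxj,zixdp] add [xpx,ugm] -> 8 lines: blu dsz ytkn xpx ugm gjrk gdgg qkye

Answer: blu
dsz
ytkn
xpx
ugm
gjrk
gdgg
qkye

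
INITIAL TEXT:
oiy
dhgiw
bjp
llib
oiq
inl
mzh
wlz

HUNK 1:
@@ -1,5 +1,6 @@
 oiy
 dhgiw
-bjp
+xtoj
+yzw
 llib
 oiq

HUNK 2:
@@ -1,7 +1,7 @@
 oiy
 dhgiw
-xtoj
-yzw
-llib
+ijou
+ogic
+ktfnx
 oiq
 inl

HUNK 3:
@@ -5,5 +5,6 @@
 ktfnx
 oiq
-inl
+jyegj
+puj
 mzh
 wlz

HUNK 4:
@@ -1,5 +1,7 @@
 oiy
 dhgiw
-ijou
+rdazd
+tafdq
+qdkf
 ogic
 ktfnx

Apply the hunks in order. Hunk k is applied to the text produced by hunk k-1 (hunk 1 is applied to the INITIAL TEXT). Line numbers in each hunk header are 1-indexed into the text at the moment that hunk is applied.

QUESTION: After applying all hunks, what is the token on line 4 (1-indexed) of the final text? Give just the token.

Hunk 1: at line 1 remove [bjp] add [xtoj,yzw] -> 9 lines: oiy dhgiw xtoj yzw llib oiq inl mzh wlz
Hunk 2: at line 1 remove [xtoj,yzw,llib] add [ijou,ogic,ktfnx] -> 9 lines: oiy dhgiw ijou ogic ktfnx oiq inl mzh wlz
Hunk 3: at line 5 remove [inl] add [jyegj,puj] -> 10 lines: oiy dhgiw ijou ogic ktfnx oiq jyegj puj mzh wlz
Hunk 4: at line 1 remove [ijou] add [rdazd,tafdq,qdkf] -> 12 lines: oiy dhgiw rdazd tafdq qdkf ogic ktfnx oiq jyegj puj mzh wlz
Final line 4: tafdq

Answer: tafdq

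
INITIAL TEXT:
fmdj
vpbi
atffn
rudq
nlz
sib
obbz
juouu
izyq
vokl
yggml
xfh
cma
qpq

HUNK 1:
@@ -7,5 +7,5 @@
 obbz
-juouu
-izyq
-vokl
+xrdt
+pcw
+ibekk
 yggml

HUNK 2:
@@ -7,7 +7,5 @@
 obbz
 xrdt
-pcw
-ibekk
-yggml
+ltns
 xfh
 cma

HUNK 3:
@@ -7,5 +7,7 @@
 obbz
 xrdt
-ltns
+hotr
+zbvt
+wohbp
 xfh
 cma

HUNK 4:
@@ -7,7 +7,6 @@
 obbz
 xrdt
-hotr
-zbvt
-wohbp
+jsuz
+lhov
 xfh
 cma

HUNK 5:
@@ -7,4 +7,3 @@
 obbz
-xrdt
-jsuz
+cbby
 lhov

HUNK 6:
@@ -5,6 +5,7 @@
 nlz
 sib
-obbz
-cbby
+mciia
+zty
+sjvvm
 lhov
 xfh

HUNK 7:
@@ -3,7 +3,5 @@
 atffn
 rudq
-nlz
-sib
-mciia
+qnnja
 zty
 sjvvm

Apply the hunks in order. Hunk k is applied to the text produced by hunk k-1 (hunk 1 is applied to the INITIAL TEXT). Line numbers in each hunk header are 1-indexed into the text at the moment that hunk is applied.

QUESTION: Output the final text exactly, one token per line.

Answer: fmdj
vpbi
atffn
rudq
qnnja
zty
sjvvm
lhov
xfh
cma
qpq

Derivation:
Hunk 1: at line 7 remove [juouu,izyq,vokl] add [xrdt,pcw,ibekk] -> 14 lines: fmdj vpbi atffn rudq nlz sib obbz xrdt pcw ibekk yggml xfh cma qpq
Hunk 2: at line 7 remove [pcw,ibekk,yggml] add [ltns] -> 12 lines: fmdj vpbi atffn rudq nlz sib obbz xrdt ltns xfh cma qpq
Hunk 3: at line 7 remove [ltns] add [hotr,zbvt,wohbp] -> 14 lines: fmdj vpbi atffn rudq nlz sib obbz xrdt hotr zbvt wohbp xfh cma qpq
Hunk 4: at line 7 remove [hotr,zbvt,wohbp] add [jsuz,lhov] -> 13 lines: fmdj vpbi atffn rudq nlz sib obbz xrdt jsuz lhov xfh cma qpq
Hunk 5: at line 7 remove [xrdt,jsuz] add [cbby] -> 12 lines: fmdj vpbi atffn rudq nlz sib obbz cbby lhov xfh cma qpq
Hunk 6: at line 5 remove [obbz,cbby] add [mciia,zty,sjvvm] -> 13 lines: fmdj vpbi atffn rudq nlz sib mciia zty sjvvm lhov xfh cma qpq
Hunk 7: at line 3 remove [nlz,sib,mciia] add [qnnja] -> 11 lines: fmdj vpbi atffn rudq qnnja zty sjvvm lhov xfh cma qpq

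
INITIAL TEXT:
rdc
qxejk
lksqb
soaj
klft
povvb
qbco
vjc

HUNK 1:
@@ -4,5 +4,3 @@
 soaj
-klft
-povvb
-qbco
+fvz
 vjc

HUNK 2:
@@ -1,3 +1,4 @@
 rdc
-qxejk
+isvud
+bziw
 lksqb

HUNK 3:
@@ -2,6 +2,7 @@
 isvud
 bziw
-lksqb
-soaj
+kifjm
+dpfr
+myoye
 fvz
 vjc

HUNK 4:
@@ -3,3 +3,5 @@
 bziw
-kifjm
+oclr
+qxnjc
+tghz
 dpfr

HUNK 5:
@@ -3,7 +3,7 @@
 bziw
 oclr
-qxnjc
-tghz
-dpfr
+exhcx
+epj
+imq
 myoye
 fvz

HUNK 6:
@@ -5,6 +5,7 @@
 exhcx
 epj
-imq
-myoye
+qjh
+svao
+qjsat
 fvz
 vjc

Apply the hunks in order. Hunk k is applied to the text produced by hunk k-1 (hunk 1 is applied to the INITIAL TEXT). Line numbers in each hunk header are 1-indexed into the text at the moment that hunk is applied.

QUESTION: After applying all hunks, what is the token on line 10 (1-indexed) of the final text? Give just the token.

Answer: fvz

Derivation:
Hunk 1: at line 4 remove [klft,povvb,qbco] add [fvz] -> 6 lines: rdc qxejk lksqb soaj fvz vjc
Hunk 2: at line 1 remove [qxejk] add [isvud,bziw] -> 7 lines: rdc isvud bziw lksqb soaj fvz vjc
Hunk 3: at line 2 remove [lksqb,soaj] add [kifjm,dpfr,myoye] -> 8 lines: rdc isvud bziw kifjm dpfr myoye fvz vjc
Hunk 4: at line 3 remove [kifjm] add [oclr,qxnjc,tghz] -> 10 lines: rdc isvud bziw oclr qxnjc tghz dpfr myoye fvz vjc
Hunk 5: at line 3 remove [qxnjc,tghz,dpfr] add [exhcx,epj,imq] -> 10 lines: rdc isvud bziw oclr exhcx epj imq myoye fvz vjc
Hunk 6: at line 5 remove [imq,myoye] add [qjh,svao,qjsat] -> 11 lines: rdc isvud bziw oclr exhcx epj qjh svao qjsat fvz vjc
Final line 10: fvz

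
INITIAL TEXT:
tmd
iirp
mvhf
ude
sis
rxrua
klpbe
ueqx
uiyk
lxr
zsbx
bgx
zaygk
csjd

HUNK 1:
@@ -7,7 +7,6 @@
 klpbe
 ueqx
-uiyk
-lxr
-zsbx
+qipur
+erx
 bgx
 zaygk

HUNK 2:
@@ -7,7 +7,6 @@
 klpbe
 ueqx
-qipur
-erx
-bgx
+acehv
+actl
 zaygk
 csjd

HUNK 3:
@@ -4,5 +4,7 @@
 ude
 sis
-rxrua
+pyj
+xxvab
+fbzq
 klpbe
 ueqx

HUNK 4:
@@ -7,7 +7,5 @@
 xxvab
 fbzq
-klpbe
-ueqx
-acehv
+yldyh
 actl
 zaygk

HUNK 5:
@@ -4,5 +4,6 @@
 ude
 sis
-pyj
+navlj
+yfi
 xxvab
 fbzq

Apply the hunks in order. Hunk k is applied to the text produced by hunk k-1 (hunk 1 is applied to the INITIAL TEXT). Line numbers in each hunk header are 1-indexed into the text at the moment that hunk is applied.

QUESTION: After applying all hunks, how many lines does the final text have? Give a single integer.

Answer: 13

Derivation:
Hunk 1: at line 7 remove [uiyk,lxr,zsbx] add [qipur,erx] -> 13 lines: tmd iirp mvhf ude sis rxrua klpbe ueqx qipur erx bgx zaygk csjd
Hunk 2: at line 7 remove [qipur,erx,bgx] add [acehv,actl] -> 12 lines: tmd iirp mvhf ude sis rxrua klpbe ueqx acehv actl zaygk csjd
Hunk 3: at line 4 remove [rxrua] add [pyj,xxvab,fbzq] -> 14 lines: tmd iirp mvhf ude sis pyj xxvab fbzq klpbe ueqx acehv actl zaygk csjd
Hunk 4: at line 7 remove [klpbe,ueqx,acehv] add [yldyh] -> 12 lines: tmd iirp mvhf ude sis pyj xxvab fbzq yldyh actl zaygk csjd
Hunk 5: at line 4 remove [pyj] add [navlj,yfi] -> 13 lines: tmd iirp mvhf ude sis navlj yfi xxvab fbzq yldyh actl zaygk csjd
Final line count: 13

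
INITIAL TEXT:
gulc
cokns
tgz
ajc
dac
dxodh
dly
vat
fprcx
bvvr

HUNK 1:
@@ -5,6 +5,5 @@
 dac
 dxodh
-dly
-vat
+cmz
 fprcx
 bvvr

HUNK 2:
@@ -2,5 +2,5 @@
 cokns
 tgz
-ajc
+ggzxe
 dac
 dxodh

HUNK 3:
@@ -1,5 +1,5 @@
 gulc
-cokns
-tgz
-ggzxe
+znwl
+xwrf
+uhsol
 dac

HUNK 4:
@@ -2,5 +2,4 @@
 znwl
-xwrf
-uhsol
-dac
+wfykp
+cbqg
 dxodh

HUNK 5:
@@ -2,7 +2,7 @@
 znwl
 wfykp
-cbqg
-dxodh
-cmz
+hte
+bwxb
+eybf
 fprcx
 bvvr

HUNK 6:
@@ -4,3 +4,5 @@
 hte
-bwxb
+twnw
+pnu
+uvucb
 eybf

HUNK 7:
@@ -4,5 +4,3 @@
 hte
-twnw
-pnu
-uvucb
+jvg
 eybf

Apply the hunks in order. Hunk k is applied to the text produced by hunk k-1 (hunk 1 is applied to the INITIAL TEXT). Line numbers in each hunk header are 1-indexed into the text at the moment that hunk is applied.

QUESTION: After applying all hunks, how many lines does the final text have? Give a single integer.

Hunk 1: at line 5 remove [dly,vat] add [cmz] -> 9 lines: gulc cokns tgz ajc dac dxodh cmz fprcx bvvr
Hunk 2: at line 2 remove [ajc] add [ggzxe] -> 9 lines: gulc cokns tgz ggzxe dac dxodh cmz fprcx bvvr
Hunk 3: at line 1 remove [cokns,tgz,ggzxe] add [znwl,xwrf,uhsol] -> 9 lines: gulc znwl xwrf uhsol dac dxodh cmz fprcx bvvr
Hunk 4: at line 2 remove [xwrf,uhsol,dac] add [wfykp,cbqg] -> 8 lines: gulc znwl wfykp cbqg dxodh cmz fprcx bvvr
Hunk 5: at line 2 remove [cbqg,dxodh,cmz] add [hte,bwxb,eybf] -> 8 lines: gulc znwl wfykp hte bwxb eybf fprcx bvvr
Hunk 6: at line 4 remove [bwxb] add [twnw,pnu,uvucb] -> 10 lines: gulc znwl wfykp hte twnw pnu uvucb eybf fprcx bvvr
Hunk 7: at line 4 remove [twnw,pnu,uvucb] add [jvg] -> 8 lines: gulc znwl wfykp hte jvg eybf fprcx bvvr
Final line count: 8

Answer: 8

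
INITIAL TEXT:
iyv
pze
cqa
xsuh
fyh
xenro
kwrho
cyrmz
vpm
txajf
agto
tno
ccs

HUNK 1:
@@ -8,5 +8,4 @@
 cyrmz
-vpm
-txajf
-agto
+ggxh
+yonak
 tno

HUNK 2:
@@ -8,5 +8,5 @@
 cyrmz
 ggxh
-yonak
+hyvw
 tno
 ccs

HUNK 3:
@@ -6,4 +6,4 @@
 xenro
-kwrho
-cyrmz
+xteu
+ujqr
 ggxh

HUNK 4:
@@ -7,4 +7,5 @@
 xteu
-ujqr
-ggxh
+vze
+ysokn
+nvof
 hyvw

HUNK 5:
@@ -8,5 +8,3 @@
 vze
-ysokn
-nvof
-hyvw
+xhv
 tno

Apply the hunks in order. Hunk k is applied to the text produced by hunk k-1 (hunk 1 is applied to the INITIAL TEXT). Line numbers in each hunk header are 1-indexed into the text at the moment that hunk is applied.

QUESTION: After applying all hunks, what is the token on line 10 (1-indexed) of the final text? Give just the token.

Answer: tno

Derivation:
Hunk 1: at line 8 remove [vpm,txajf,agto] add [ggxh,yonak] -> 12 lines: iyv pze cqa xsuh fyh xenro kwrho cyrmz ggxh yonak tno ccs
Hunk 2: at line 8 remove [yonak] add [hyvw] -> 12 lines: iyv pze cqa xsuh fyh xenro kwrho cyrmz ggxh hyvw tno ccs
Hunk 3: at line 6 remove [kwrho,cyrmz] add [xteu,ujqr] -> 12 lines: iyv pze cqa xsuh fyh xenro xteu ujqr ggxh hyvw tno ccs
Hunk 4: at line 7 remove [ujqr,ggxh] add [vze,ysokn,nvof] -> 13 lines: iyv pze cqa xsuh fyh xenro xteu vze ysokn nvof hyvw tno ccs
Hunk 5: at line 8 remove [ysokn,nvof,hyvw] add [xhv] -> 11 lines: iyv pze cqa xsuh fyh xenro xteu vze xhv tno ccs
Final line 10: tno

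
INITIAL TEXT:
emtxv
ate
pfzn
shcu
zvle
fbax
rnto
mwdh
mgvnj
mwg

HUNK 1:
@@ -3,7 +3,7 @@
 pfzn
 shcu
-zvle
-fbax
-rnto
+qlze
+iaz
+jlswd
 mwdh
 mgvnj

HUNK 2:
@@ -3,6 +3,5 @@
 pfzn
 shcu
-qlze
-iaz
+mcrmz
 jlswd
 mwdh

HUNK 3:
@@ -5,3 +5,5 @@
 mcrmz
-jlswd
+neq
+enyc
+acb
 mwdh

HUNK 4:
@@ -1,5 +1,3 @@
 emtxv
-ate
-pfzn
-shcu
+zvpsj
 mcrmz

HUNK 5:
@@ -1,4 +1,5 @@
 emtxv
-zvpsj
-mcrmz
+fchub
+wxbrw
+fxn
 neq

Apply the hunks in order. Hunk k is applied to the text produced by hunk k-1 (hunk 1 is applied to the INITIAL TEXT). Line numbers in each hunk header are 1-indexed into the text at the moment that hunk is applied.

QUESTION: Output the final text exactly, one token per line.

Hunk 1: at line 3 remove [zvle,fbax,rnto] add [qlze,iaz,jlswd] -> 10 lines: emtxv ate pfzn shcu qlze iaz jlswd mwdh mgvnj mwg
Hunk 2: at line 3 remove [qlze,iaz] add [mcrmz] -> 9 lines: emtxv ate pfzn shcu mcrmz jlswd mwdh mgvnj mwg
Hunk 3: at line 5 remove [jlswd] add [neq,enyc,acb] -> 11 lines: emtxv ate pfzn shcu mcrmz neq enyc acb mwdh mgvnj mwg
Hunk 4: at line 1 remove [ate,pfzn,shcu] add [zvpsj] -> 9 lines: emtxv zvpsj mcrmz neq enyc acb mwdh mgvnj mwg
Hunk 5: at line 1 remove [zvpsj,mcrmz] add [fchub,wxbrw,fxn] -> 10 lines: emtxv fchub wxbrw fxn neq enyc acb mwdh mgvnj mwg

Answer: emtxv
fchub
wxbrw
fxn
neq
enyc
acb
mwdh
mgvnj
mwg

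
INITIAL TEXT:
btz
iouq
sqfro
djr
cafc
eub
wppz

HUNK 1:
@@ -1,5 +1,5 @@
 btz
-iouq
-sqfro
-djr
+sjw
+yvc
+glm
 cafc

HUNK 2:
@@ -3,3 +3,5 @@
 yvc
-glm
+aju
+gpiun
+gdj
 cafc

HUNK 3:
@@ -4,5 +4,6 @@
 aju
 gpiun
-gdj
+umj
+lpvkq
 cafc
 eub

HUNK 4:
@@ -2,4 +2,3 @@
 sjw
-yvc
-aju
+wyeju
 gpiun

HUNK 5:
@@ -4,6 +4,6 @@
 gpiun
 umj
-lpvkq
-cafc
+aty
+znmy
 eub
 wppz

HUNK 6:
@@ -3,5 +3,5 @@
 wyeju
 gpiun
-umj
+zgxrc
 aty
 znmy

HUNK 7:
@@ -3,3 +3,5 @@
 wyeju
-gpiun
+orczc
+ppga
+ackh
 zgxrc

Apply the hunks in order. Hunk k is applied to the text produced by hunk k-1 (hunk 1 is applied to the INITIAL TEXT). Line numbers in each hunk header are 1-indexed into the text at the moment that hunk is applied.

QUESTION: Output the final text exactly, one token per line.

Answer: btz
sjw
wyeju
orczc
ppga
ackh
zgxrc
aty
znmy
eub
wppz

Derivation:
Hunk 1: at line 1 remove [iouq,sqfro,djr] add [sjw,yvc,glm] -> 7 lines: btz sjw yvc glm cafc eub wppz
Hunk 2: at line 3 remove [glm] add [aju,gpiun,gdj] -> 9 lines: btz sjw yvc aju gpiun gdj cafc eub wppz
Hunk 3: at line 4 remove [gdj] add [umj,lpvkq] -> 10 lines: btz sjw yvc aju gpiun umj lpvkq cafc eub wppz
Hunk 4: at line 2 remove [yvc,aju] add [wyeju] -> 9 lines: btz sjw wyeju gpiun umj lpvkq cafc eub wppz
Hunk 5: at line 4 remove [lpvkq,cafc] add [aty,znmy] -> 9 lines: btz sjw wyeju gpiun umj aty znmy eub wppz
Hunk 6: at line 3 remove [umj] add [zgxrc] -> 9 lines: btz sjw wyeju gpiun zgxrc aty znmy eub wppz
Hunk 7: at line 3 remove [gpiun] add [orczc,ppga,ackh] -> 11 lines: btz sjw wyeju orczc ppga ackh zgxrc aty znmy eub wppz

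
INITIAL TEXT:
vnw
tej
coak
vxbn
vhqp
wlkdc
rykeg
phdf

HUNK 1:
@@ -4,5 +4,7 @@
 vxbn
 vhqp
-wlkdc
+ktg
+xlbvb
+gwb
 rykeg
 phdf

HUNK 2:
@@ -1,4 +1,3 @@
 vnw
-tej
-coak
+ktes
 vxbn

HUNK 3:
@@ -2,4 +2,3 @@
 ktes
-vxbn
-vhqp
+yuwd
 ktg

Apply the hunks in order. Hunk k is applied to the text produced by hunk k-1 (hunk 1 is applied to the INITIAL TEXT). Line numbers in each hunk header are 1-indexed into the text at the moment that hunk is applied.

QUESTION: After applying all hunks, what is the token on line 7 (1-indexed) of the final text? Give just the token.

Hunk 1: at line 4 remove [wlkdc] add [ktg,xlbvb,gwb] -> 10 lines: vnw tej coak vxbn vhqp ktg xlbvb gwb rykeg phdf
Hunk 2: at line 1 remove [tej,coak] add [ktes] -> 9 lines: vnw ktes vxbn vhqp ktg xlbvb gwb rykeg phdf
Hunk 3: at line 2 remove [vxbn,vhqp] add [yuwd] -> 8 lines: vnw ktes yuwd ktg xlbvb gwb rykeg phdf
Final line 7: rykeg

Answer: rykeg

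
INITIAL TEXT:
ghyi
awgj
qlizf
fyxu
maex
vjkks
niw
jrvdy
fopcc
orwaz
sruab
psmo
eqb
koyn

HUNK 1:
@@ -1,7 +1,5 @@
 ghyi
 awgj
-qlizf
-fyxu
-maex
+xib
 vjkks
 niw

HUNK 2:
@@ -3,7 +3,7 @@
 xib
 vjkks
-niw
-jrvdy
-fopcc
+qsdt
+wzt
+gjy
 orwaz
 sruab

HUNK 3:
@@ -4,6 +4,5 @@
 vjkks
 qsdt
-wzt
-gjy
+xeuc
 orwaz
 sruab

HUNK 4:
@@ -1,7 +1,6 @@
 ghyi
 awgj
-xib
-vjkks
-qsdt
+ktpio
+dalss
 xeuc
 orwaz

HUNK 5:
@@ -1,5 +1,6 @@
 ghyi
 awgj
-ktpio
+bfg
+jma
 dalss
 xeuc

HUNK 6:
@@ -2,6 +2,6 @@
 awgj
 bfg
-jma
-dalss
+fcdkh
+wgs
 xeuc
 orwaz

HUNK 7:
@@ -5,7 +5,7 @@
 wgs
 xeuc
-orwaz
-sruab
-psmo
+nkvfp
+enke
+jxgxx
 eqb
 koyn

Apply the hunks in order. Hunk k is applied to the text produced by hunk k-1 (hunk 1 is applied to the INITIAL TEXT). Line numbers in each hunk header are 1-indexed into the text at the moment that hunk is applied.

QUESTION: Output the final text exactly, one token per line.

Answer: ghyi
awgj
bfg
fcdkh
wgs
xeuc
nkvfp
enke
jxgxx
eqb
koyn

Derivation:
Hunk 1: at line 1 remove [qlizf,fyxu,maex] add [xib] -> 12 lines: ghyi awgj xib vjkks niw jrvdy fopcc orwaz sruab psmo eqb koyn
Hunk 2: at line 3 remove [niw,jrvdy,fopcc] add [qsdt,wzt,gjy] -> 12 lines: ghyi awgj xib vjkks qsdt wzt gjy orwaz sruab psmo eqb koyn
Hunk 3: at line 4 remove [wzt,gjy] add [xeuc] -> 11 lines: ghyi awgj xib vjkks qsdt xeuc orwaz sruab psmo eqb koyn
Hunk 4: at line 1 remove [xib,vjkks,qsdt] add [ktpio,dalss] -> 10 lines: ghyi awgj ktpio dalss xeuc orwaz sruab psmo eqb koyn
Hunk 5: at line 1 remove [ktpio] add [bfg,jma] -> 11 lines: ghyi awgj bfg jma dalss xeuc orwaz sruab psmo eqb koyn
Hunk 6: at line 2 remove [jma,dalss] add [fcdkh,wgs] -> 11 lines: ghyi awgj bfg fcdkh wgs xeuc orwaz sruab psmo eqb koyn
Hunk 7: at line 5 remove [orwaz,sruab,psmo] add [nkvfp,enke,jxgxx] -> 11 lines: ghyi awgj bfg fcdkh wgs xeuc nkvfp enke jxgxx eqb koyn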